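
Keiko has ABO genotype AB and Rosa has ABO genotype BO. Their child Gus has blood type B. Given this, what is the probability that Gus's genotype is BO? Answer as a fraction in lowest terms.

1/2

Cross AB × BO → 1/4 AB, 1/4 AO, 1/4 BB, 1/4 BO.
Type-B genotypes among offspring: BB (1/4), BO (1/4); total 1/2.
P(BO | type B) = (1/4) / (1/2) = 1/2.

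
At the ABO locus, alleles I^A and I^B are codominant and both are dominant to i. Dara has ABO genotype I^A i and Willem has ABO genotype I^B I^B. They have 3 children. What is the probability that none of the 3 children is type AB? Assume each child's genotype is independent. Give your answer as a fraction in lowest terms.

ABO cross I^A i × I^B I^B → 1/2 B, 1/2 AB.
So P(type AB) = 1/2 per child.
P(not type AB) = 1/2 for one child; (1/2)^3 = 1/8.

1/8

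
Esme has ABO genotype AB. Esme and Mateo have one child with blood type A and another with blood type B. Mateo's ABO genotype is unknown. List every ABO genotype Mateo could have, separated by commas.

For each candidate genotype of Mateo, check whether crossing it with AB can produce every observed child phenotype.
  AA → possible child types {A, AB} ✗
  AB → possible child types {A, B, AB} ✓
  AO → possible child types {A, B, AB} ✓
  BB → possible child types {B, AB} ✗
  BO → possible child types {A, B, AB} ✓
  OO → possible child types {A, B} ✓

AB, AO, BO, OO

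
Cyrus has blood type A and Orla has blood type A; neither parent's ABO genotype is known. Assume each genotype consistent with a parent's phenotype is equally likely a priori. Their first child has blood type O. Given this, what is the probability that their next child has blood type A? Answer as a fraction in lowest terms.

3/4

Possible genotypes: Cyrus ∈ {I^A I^A, I^A i}; Orla ∈ {I^A I^A, I^A i}.
Weight each parental genotype pair by prior × P(type-O child):
  I^A i × I^A i: posterior weight 1; P(next child type A) = 3/4.
Weighted sum = 3/4.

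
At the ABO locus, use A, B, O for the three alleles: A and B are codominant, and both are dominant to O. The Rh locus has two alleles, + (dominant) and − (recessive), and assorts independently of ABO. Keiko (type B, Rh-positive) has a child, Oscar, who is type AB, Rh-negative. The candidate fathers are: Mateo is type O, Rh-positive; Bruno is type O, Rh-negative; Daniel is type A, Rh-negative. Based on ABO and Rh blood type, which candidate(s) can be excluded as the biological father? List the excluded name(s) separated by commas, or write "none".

Mateo, Bruno

A candidate is excluded only if no genotype consistent with his phenotype could produce a type AB, Rh-negative child with a type B, Rh-positive mother.
Mateo (type O, Rh+): no genotype consistent with that phenotype can produce a type-AB Rh- child with a type-B mother.
Bruno (type O, Rh-): no genotype consistent with that phenotype can produce a type-AB Rh- child with a type-B mother.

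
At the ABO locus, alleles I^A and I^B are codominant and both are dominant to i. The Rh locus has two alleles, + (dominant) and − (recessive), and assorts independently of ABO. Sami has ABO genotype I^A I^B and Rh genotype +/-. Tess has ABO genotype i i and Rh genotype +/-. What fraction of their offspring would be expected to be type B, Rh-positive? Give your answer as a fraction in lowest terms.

ABO cross I^A I^B × i i → offspring phenotypes: 1/2 A, 1/2 B.
Rh cross +/- × +/- → 3/4 Rh+, 1/4 Rh-.
Independent loci: P(type B, Rh-positive) = 1/2 × 3/4 = 3/8.

3/8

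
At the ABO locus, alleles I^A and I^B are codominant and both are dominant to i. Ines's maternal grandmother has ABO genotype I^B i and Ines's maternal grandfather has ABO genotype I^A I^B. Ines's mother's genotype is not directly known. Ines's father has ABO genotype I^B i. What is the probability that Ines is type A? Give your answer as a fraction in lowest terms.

1/8

Ines's mother's ABO genotype from I^B i × I^A I^B: 1/4 I^A I^B, 1/4 I^A i, 1/4 I^B I^B, 1/4 I^B i.
Crossing each possibility with the father I^B i and summing P(type A): 1/4·1/4 + 1/4·1/4 + 1/4·0 + 1/4·0 = 1/8.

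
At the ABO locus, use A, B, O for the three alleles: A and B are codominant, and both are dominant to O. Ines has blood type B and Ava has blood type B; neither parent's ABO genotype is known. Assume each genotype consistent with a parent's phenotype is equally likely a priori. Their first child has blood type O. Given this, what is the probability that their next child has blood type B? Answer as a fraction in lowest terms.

3/4

Possible genotypes: Ines ∈ {BB, BO}; Ava ∈ {BB, BO}.
Weight each parental genotype pair by prior × P(type-O child):
  BO × BO: posterior weight 1; P(next child type B) = 3/4.
Weighted sum = 3/4.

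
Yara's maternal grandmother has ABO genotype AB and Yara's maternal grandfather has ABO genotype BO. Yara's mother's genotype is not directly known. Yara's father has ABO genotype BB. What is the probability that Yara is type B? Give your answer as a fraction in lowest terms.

Yara's mother's ABO genotype from AB × BO: 1/4 AB, 1/4 AO, 1/4 BB, 1/4 BO.
Crossing each possibility with the father BB and summing P(type B): 1/4·1/2 + 1/4·1/2 + 1/4·1 + 1/4·1 = 3/4.

3/4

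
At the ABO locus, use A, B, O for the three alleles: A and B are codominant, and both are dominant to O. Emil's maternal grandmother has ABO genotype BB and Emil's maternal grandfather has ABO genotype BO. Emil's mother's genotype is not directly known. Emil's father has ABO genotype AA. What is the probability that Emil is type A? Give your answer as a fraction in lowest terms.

1/4

Emil's mother's ABO genotype from BB × BO: 1/2 BB, 1/2 BO.
Crossing each possibility with the father AA and summing P(type A): 1/2·0 + 1/2·1/2 = 1/4.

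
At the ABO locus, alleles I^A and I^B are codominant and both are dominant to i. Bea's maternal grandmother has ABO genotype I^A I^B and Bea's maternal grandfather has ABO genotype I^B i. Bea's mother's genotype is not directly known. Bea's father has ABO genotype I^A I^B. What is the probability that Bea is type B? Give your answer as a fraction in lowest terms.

3/8

Bea's mother's ABO genotype from I^A I^B × I^B i: 1/4 I^A I^B, 1/4 I^A i, 1/4 I^B I^B, 1/4 I^B i.
Crossing each possibility with the father I^A I^B and summing P(type B): 1/4·1/4 + 1/4·1/4 + 1/4·1/2 + 1/4·1/2 = 3/8.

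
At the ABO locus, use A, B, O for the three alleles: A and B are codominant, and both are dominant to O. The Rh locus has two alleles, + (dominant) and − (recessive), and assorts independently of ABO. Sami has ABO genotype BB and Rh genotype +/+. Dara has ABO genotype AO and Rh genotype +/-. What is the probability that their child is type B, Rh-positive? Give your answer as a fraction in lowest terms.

ABO cross BB × AO → offspring phenotypes: 1/2 B, 1/2 AB.
Rh cross +/+ × +/- → 1 Rh+.
Independent loci: P(type B, Rh-positive) = 1/2 × 1 = 1/2.

1/2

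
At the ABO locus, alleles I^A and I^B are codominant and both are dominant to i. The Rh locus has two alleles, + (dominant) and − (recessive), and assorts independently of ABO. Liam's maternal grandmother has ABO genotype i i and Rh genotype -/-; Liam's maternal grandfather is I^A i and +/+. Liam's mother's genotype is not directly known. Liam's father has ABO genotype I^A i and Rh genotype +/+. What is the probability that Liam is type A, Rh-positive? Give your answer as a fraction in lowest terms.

Liam's mother's ABO genotype from i i × I^A i: 1/2 I^A i, 1/2 i i.
Crossing each possibility with the father I^A i and summing P(type A): 1/2·3/4 + 1/2·1/2 = 5/8.
Similarly for Rh via the mother's Rh distribution: P(Rh+) = 1.
Independent loci: 5/8 × 1 = 5/8.

5/8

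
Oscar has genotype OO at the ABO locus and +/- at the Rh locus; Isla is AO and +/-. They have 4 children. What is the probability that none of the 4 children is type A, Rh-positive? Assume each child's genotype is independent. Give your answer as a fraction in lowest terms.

ABO cross OO × AO → 1/2 O, 1/2 A.
Rh cross +/- × +/- → 3/4 Rh+, 1/4 Rh-; so P(type A, Rh-positive) = 1/2 × 3/4 = 3/8 per child.
P(not type A, Rh-positive) = 5/8 for one child; (5/8)^4 = 625/4096.

625/4096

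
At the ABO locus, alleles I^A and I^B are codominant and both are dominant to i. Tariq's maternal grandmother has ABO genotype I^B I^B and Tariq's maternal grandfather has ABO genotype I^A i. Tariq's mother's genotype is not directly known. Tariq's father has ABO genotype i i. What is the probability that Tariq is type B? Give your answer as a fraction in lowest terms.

Tariq's mother's ABO genotype from I^B I^B × I^A i: 1/2 I^A I^B, 1/2 I^B i.
Crossing each possibility with the father i i and summing P(type B): 1/2·1/2 + 1/2·1/2 = 1/2.

1/2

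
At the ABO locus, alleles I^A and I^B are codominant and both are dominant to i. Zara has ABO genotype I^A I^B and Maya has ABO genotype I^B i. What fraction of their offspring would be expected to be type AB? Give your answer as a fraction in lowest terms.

ABO cross I^A I^B × I^B i → offspring phenotypes: 1/4 A, 1/2 B, 1/4 AB.
So P(type AB) = 1/4.

1/4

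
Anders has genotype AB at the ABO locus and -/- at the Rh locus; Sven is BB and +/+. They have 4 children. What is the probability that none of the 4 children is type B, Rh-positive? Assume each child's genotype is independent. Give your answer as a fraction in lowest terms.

ABO cross AB × BB → 1/2 B, 1/2 AB.
Rh cross -/- × +/+ → 1 Rh+; so P(type B, Rh-positive) = 1/2 × 1 = 1/2 per child.
P(not type B, Rh-positive) = 1/2 for one child; (1/2)^4 = 1/16.

1/16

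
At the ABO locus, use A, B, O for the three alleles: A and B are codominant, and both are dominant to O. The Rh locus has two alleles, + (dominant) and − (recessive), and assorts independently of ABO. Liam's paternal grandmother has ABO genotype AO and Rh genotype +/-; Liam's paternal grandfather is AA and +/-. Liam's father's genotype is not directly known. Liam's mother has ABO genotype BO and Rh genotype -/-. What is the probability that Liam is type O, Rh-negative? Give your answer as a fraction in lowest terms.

Liam's father's ABO genotype from AO × AA: 1/2 AA, 1/2 AO.
Crossing each possibility with the mother BO and summing P(type O): 1/2·0 + 1/2·1/4 = 1/8.
Similarly for Rh via the father's Rh distribution: P(Rh-) = 1/2.
Independent loci: 1/8 × 1/2 = 1/16.

1/16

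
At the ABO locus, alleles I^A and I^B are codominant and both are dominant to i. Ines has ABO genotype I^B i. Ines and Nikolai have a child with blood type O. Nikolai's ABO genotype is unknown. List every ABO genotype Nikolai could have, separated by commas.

I^A i, I^B i, i i

For each candidate genotype of Nikolai, check whether crossing it with I^B i can produce every observed child phenotype.
  I^A I^A → possible child types {A, AB} ✗
  I^A I^B → possible child types {A, B, AB} ✗
  I^A i → possible child types {O, A, B, AB} ✓
  I^B I^B → possible child types {B} ✗
  I^B i → possible child types {O, B} ✓
  i i → possible child types {O, B} ✓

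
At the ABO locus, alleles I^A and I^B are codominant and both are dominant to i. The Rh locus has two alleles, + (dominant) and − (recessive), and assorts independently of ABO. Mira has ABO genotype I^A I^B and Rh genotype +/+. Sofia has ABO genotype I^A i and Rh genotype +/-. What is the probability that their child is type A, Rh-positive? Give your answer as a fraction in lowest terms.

ABO cross I^A I^B × I^A i → offspring phenotypes: 1/2 A, 1/4 B, 1/4 AB.
Rh cross +/+ × +/- → 1 Rh+.
Independent loci: P(type A, Rh-positive) = 1/2 × 1 = 1/2.

1/2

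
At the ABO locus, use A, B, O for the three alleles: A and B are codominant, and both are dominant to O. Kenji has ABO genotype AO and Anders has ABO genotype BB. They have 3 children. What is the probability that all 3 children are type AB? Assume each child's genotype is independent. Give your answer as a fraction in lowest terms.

1/8

ABO cross AO × BB → 1/2 B, 1/2 AB.
So P(type AB) = 1/2 per child.
All 3 independent: (1/2)^3 = 1/8.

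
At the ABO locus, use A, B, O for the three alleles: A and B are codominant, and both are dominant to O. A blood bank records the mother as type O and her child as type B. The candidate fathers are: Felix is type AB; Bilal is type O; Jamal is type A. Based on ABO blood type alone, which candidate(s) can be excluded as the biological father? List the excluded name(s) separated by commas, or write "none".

A candidate is excluded only if no genotype consistent with his phenotype could produce a type B child with a type O mother.
Bilal (type O): no genotype consistent with that phenotype can produce a type-B child with a type-O mother.
Jamal (type A): no genotype consistent with that phenotype can produce a type-B child with a type-O mother.

Bilal, Jamal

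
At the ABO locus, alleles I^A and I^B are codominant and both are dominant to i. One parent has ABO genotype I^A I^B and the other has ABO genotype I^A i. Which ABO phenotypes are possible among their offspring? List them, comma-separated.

A, B, AB

Gametes from I^A I^B × I^A i give offspring ABO genotypes I^A I^A, I^A I^B, I^A i, I^B i, i.e. phenotypes A, B, AB.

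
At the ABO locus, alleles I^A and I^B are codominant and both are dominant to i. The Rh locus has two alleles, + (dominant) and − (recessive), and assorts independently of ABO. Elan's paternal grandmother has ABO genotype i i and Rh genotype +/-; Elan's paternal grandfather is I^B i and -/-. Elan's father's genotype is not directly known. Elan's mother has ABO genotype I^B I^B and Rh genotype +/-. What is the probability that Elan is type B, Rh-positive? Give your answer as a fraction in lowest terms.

5/8

Elan's father's ABO genotype from i i × I^B i: 1/2 I^B i, 1/2 i i.
Crossing each possibility with the mother I^B I^B and summing P(type B): 1/2·1 + 1/2·1 = 1.
Similarly for Rh via the father's Rh distribution: P(Rh+) = 5/8.
Independent loci: 1 × 5/8 = 5/8.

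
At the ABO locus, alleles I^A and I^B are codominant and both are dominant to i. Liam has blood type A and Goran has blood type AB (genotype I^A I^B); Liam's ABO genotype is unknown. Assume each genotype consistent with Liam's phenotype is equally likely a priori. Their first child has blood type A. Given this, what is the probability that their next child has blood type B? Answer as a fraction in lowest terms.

Possible genotypes: Liam ∈ {I^A I^A, I^A i}; Goran ∈ {I^A I^B}.
Weight each parental genotype pair by prior × P(type-A child):
  I^A I^A × I^A I^B: posterior weight 1/2; P(next child type B) = 0.
  I^A i × I^A I^B: posterior weight 1/2; P(next child type B) = 1/4.
Weighted sum = 1/8.

1/8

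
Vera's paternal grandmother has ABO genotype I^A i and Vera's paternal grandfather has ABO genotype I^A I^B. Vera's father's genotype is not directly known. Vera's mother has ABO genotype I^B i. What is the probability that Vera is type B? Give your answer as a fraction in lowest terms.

3/8

Vera's father's ABO genotype from I^A i × I^A I^B: 1/4 I^A I^A, 1/4 I^A I^B, 1/4 I^A i, 1/4 I^B i.
Crossing each possibility with the mother I^B i and summing P(type B): 1/4·0 + 1/4·1/2 + 1/4·1/4 + 1/4·3/4 = 3/8.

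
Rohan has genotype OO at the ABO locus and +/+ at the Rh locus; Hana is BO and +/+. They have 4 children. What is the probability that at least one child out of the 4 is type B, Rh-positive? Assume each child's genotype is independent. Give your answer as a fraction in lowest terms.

ABO cross OO × BO → 1/2 O, 1/2 B.
Rh cross +/+ × +/+ → 1 Rh+; so P(type B, Rh-positive) = 1/2 × 1 = 1/2 per child.
P(none) = (1/2)^4 = 1/16; P(at least one) = 1 − 1/16 = 15/16.

15/16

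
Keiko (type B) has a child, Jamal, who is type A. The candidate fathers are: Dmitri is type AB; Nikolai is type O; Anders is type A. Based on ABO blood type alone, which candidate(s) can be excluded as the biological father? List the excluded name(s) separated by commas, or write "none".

A candidate is excluded only if no genotype consistent with his phenotype could produce a type A child with a type B mother.
Nikolai (type O): no genotype consistent with that phenotype can produce a type-A child with a type-B mother.

Nikolai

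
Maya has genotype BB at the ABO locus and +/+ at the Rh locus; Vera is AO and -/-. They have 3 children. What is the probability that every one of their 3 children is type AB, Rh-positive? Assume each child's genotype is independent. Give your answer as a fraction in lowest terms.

ABO cross BB × AO → 1/2 B, 1/2 AB.
Rh cross +/+ × -/- → 1 Rh+; so P(type AB, Rh-positive) = 1/2 × 1 = 1/2 per child.
All 3 independent: (1/2)^3 = 1/8.

1/8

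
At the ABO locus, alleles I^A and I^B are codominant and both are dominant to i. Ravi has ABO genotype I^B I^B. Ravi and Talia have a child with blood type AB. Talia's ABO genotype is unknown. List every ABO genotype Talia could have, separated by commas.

I^A I^A, I^A I^B, I^A i

For each candidate genotype of Talia, check whether crossing it with I^B I^B can produce every observed child phenotype.
  I^A I^A → possible child types {AB} ✓
  I^A I^B → possible child types {B, AB} ✓
  I^A i → possible child types {B, AB} ✓
  I^B I^B → possible child types {B} ✗
  I^B i → possible child types {B} ✗
  i i → possible child types {B} ✗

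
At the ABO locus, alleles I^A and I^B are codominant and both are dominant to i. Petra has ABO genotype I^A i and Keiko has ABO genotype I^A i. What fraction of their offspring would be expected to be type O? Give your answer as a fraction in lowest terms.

ABO cross I^A i × I^A i → offspring phenotypes: 1/4 O, 3/4 A.
So P(type O) = 1/4.

1/4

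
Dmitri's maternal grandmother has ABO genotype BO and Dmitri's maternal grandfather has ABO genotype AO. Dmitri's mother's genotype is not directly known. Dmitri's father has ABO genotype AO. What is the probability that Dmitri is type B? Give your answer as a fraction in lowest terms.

1/8

Dmitri's mother's ABO genotype from BO × AO: 1/4 AB, 1/4 AO, 1/4 BO, 1/4 OO.
Crossing each possibility with the father AO and summing P(type B): 1/4·1/4 + 1/4·0 + 1/4·1/4 + 1/4·0 = 1/8.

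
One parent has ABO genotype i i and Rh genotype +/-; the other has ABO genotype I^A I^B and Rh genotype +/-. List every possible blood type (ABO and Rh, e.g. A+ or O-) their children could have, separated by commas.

A+, A-, B+, B-

Gametes from i i × I^A I^B give offspring ABO genotypes I^A i, I^B i, i.e. phenotypes A, B.
Rh cross +/- × +/- → phenotypes Rh+, Rh-.
Combining independently: A+, A-, B+, B-.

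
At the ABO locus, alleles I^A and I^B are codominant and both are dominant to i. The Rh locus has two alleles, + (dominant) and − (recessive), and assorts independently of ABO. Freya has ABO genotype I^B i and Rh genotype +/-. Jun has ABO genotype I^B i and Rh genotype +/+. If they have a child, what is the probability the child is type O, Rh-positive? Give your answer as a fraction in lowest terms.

ABO cross I^B i × I^B i → offspring phenotypes: 1/4 O, 3/4 B.
Rh cross +/- × +/+ → 1 Rh+.
Independent loci: P(type O, Rh-positive) = 1/4 × 1 = 1/4.

1/4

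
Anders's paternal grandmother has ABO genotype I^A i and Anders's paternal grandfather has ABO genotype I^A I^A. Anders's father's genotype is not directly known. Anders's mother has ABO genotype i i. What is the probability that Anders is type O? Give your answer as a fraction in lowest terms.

Anders's father's ABO genotype from I^A i × I^A I^A: 1/2 I^A I^A, 1/2 I^A i.
Crossing each possibility with the mother i i and summing P(type O): 1/2·0 + 1/2·1/2 = 1/4.

1/4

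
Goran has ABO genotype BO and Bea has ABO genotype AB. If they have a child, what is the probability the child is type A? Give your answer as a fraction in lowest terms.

ABO cross BO × AB → offspring phenotypes: 1/4 A, 1/2 B, 1/4 AB.
So P(type A) = 1/4.

1/4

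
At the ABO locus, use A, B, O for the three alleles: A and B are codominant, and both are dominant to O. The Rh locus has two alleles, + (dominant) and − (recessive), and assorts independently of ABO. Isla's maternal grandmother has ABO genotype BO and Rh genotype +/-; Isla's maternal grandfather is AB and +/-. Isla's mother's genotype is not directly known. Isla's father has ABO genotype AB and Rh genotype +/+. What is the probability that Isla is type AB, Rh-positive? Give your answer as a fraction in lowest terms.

3/8

Isla's mother's ABO genotype from BO × AB: 1/4 AB, 1/4 AO, 1/4 BB, 1/4 BO.
Crossing each possibility with the father AB and summing P(type AB): 1/4·1/2 + 1/4·1/4 + 1/4·1/2 + 1/4·1/4 = 3/8.
Similarly for Rh via the mother's Rh distribution: P(Rh+) = 1.
Independent loci: 3/8 × 1 = 3/8.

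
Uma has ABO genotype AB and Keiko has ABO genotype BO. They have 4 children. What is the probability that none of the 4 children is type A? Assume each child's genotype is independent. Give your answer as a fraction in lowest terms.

ABO cross AB × BO → 1/4 A, 1/2 B, 1/4 AB.
So P(type A) = 1/4 per child.
P(not type A) = 3/4 for one child; (3/4)^4 = 81/256.

81/256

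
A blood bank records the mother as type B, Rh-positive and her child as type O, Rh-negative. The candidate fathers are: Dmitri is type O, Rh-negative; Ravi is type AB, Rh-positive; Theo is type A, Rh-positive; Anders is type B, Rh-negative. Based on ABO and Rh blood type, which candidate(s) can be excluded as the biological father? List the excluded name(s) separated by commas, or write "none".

Ravi

A candidate is excluded only if no genotype consistent with his phenotype could produce a type O, Rh-negative child with a type B, Rh-positive mother.
Ravi (type AB, Rh+): no genotype consistent with that phenotype can produce a type-O Rh- child with a type-B mother.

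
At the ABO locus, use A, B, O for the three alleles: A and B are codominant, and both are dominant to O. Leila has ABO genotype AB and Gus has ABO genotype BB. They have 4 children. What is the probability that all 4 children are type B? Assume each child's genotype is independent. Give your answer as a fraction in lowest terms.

1/16

ABO cross AB × BB → 1/2 B, 1/2 AB.
So P(type B) = 1/2 per child.
All 4 independent: (1/2)^4 = 1/16.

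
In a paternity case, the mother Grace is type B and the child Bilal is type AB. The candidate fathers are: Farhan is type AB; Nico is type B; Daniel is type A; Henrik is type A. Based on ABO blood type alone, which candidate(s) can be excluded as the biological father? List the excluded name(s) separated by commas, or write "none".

A candidate is excluded only if no genotype consistent with his phenotype could produce a type AB child with a type B mother.
Nico (type B): no genotype consistent with that phenotype can produce a type-AB child with a type-B mother.

Nico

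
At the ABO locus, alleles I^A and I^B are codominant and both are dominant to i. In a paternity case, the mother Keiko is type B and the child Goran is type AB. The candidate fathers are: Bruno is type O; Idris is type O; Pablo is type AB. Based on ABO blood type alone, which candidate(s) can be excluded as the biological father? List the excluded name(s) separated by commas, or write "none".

A candidate is excluded only if no genotype consistent with his phenotype could produce a type AB child with a type B mother.
Bruno (type O): no genotype consistent with that phenotype can produce a type-AB child with a type-B mother.
Idris (type O): no genotype consistent with that phenotype can produce a type-AB child with a type-B mother.

Bruno, Idris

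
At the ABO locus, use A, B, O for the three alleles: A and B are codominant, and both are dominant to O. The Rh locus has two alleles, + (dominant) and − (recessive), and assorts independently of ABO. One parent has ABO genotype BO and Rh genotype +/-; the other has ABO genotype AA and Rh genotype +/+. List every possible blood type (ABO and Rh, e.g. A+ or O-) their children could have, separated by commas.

A+, AB+

Gametes from BO × AA give offspring ABO genotypes AB, AO, i.e. phenotypes A, AB.
Rh cross +/- × +/+ → phenotypes Rh+.
Combining independently: A+, AB+.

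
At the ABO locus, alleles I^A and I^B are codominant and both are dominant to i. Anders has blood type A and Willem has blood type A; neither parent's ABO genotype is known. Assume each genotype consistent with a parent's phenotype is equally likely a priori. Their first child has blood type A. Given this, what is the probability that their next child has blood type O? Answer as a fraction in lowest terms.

Possible genotypes: Anders ∈ {I^A I^A, I^A i}; Willem ∈ {I^A I^A, I^A i}.
Weight each parental genotype pair by prior × P(type-A child):
  I^A I^A × I^A I^A: posterior weight 4/15; P(next child type O) = 0.
  I^A I^A × I^A i: posterior weight 4/15; P(next child type O) = 0.
  I^A i × I^A I^A: posterior weight 4/15; P(next child type O) = 0.
  I^A i × I^A i: posterior weight 1/5; P(next child type O) = 1/4.
Weighted sum = 1/20.

1/20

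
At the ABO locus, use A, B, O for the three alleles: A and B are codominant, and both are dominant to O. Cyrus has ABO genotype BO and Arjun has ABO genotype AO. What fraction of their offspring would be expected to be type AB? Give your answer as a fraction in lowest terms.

1/4

ABO cross BO × AO → offspring phenotypes: 1/4 O, 1/4 A, 1/4 B, 1/4 AB.
So P(type AB) = 1/4.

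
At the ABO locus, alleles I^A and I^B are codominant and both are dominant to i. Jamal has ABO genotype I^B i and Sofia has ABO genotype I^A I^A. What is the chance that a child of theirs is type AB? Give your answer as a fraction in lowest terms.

1/2

ABO cross I^B i × I^A I^A → offspring phenotypes: 1/2 A, 1/2 AB.
So P(type AB) = 1/2.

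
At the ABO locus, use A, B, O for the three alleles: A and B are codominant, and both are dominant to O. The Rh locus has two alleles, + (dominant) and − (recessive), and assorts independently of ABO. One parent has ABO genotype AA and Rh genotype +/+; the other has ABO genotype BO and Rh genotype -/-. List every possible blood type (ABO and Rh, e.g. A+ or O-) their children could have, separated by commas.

A+, AB+

Gametes from AA × BO give offspring ABO genotypes AB, AO, i.e. phenotypes A, AB.
Rh cross +/+ × -/- → phenotypes Rh+.
Combining independently: A+, AB+.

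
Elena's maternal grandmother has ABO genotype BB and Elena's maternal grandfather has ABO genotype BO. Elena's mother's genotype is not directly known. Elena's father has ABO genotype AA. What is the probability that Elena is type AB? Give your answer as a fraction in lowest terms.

3/4

Elena's mother's ABO genotype from BB × BO: 1/2 BB, 1/2 BO.
Crossing each possibility with the father AA and summing P(type AB): 1/2·1 + 1/2·1/2 = 3/4.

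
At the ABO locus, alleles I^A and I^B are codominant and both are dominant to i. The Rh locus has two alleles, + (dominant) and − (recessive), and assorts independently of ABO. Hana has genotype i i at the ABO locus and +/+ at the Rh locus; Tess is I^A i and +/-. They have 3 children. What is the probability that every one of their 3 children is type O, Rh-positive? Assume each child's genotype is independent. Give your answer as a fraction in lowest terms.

ABO cross i i × I^A i → 1/2 O, 1/2 A.
Rh cross +/+ × +/- → 1 Rh+; so P(type O, Rh-positive) = 1/2 × 1 = 1/2 per child.
All 3 independent: (1/2)^3 = 1/8.

1/8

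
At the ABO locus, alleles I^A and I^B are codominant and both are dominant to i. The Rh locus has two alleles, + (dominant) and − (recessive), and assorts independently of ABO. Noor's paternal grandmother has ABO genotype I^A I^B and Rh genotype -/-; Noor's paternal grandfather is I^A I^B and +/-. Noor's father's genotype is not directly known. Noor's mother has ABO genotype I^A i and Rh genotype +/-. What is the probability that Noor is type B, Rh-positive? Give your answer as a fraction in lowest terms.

Noor's father's ABO genotype from I^A I^B × I^A I^B: 1/4 I^A I^A, 1/2 I^A I^B, 1/4 I^B I^B.
Crossing each possibility with the mother I^A i and summing P(type B): 1/4·0 + 1/2·1/4 + 1/4·1/2 = 1/4.
Similarly for Rh via the father's Rh distribution: P(Rh+) = 5/8.
Independent loci: 1/4 × 5/8 = 5/32.

5/32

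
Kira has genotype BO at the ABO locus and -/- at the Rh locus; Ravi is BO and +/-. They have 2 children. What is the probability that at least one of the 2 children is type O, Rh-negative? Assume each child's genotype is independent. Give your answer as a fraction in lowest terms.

15/64

ABO cross BO × BO → 1/4 O, 3/4 B.
Rh cross -/- × +/- → 1/2 Rh+, 1/2 Rh-; so P(type O, Rh-negative) = 1/4 × 1/2 = 1/8 per child.
P(none) = (7/8)^2 = 49/64; P(at least one) = 1 − 49/64 = 15/64.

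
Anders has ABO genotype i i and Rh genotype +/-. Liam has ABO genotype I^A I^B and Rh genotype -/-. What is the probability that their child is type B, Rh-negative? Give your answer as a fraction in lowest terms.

1/4

ABO cross i i × I^A I^B → offspring phenotypes: 1/2 A, 1/2 B.
Rh cross +/- × -/- → 1/2 Rh+, 1/2 Rh-.
Independent loci: P(type B, Rh-negative) = 1/2 × 1/2 = 1/4.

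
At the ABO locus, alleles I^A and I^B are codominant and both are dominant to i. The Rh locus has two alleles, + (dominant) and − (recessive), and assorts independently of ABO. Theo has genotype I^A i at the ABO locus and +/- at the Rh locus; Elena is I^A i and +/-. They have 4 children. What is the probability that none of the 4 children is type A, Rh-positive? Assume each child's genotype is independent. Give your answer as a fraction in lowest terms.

2401/65536

ABO cross I^A i × I^A i → 1/4 O, 3/4 A.
Rh cross +/- × +/- → 3/4 Rh+, 1/4 Rh-; so P(type A, Rh-positive) = 3/4 × 3/4 = 9/16 per child.
P(not type A, Rh-positive) = 7/16 for one child; (7/16)^4 = 2401/65536.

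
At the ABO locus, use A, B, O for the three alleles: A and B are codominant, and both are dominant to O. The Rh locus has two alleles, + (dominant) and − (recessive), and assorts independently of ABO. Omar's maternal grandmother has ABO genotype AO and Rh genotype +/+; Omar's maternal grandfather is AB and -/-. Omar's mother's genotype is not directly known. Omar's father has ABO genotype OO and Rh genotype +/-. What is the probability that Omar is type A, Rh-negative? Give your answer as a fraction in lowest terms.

Omar's mother's ABO genotype from AO × AB: 1/4 AA, 1/4 AB, 1/4 AO, 1/4 BO.
Crossing each possibility with the father OO and summing P(type A): 1/4·1 + 1/4·1/2 + 1/4·1/2 + 1/4·0 = 1/2.
Similarly for Rh via the mother's Rh distribution: P(Rh-) = 1/4.
Independent loci: 1/2 × 1/4 = 1/8.

1/8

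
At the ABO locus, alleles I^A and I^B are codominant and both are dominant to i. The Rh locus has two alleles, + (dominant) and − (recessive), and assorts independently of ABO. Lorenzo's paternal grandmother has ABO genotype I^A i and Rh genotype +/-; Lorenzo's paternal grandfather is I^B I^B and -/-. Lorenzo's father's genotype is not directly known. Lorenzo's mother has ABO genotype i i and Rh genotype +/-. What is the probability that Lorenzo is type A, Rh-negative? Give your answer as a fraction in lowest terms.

Lorenzo's father's ABO genotype from I^A i × I^B I^B: 1/2 I^A I^B, 1/2 I^B i.
Crossing each possibility with the mother i i and summing P(type A): 1/2·1/2 + 1/2·0 = 1/4.
Similarly for Rh via the father's Rh distribution: P(Rh-) = 3/8.
Independent loci: 1/4 × 3/8 = 3/32.

3/32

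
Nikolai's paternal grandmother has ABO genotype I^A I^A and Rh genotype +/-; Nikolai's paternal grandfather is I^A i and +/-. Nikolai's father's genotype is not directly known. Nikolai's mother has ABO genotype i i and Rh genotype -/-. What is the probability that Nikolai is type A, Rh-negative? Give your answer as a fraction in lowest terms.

3/8

Nikolai's father's ABO genotype from I^A I^A × I^A i: 1/2 I^A I^A, 1/2 I^A i.
Crossing each possibility with the mother i i and summing P(type A): 1/2·1 + 1/2·1/2 = 3/4.
Similarly for Rh via the father's Rh distribution: P(Rh-) = 1/2.
Independent loci: 3/4 × 1/2 = 3/8.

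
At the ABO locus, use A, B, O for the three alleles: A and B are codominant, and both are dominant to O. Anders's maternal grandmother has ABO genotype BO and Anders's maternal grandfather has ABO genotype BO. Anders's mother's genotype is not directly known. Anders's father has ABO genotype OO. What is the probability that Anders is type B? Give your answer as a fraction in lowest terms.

1/2

Anders's mother's ABO genotype from BO × BO: 1/4 BB, 1/2 BO, 1/4 OO.
Crossing each possibility with the father OO and summing P(type B): 1/4·1 + 1/2·1/2 + 1/4·0 = 1/2.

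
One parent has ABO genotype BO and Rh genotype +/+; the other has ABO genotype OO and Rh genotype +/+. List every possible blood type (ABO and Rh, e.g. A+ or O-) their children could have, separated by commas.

O+, B+

Gametes from BO × OO give offspring ABO genotypes BO, OO, i.e. phenotypes O, B.
Rh cross +/+ × +/+ → phenotypes Rh+.
Combining independently: O+, B+.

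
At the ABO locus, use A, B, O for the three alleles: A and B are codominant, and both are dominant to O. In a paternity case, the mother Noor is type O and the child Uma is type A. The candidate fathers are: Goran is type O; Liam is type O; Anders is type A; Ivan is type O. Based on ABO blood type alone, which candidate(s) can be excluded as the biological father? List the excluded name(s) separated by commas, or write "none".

Goran, Liam, Ivan

A candidate is excluded only if no genotype consistent with his phenotype could produce a type A child with a type O mother.
Goran (type O): no genotype consistent with that phenotype can produce a type-A child with a type-O mother.
Liam (type O): no genotype consistent with that phenotype can produce a type-A child with a type-O mother.
Ivan (type O): no genotype consistent with that phenotype can produce a type-A child with a type-O mother.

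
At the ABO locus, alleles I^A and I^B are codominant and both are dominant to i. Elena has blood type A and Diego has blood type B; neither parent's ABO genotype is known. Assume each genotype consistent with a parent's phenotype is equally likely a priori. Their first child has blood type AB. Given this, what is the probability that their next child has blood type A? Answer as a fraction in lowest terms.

5/36

Possible genotypes: Elena ∈ {I^A I^A, I^A i}; Diego ∈ {I^B I^B, I^B i}.
Weight each parental genotype pair by prior × P(type-AB child):
  I^A I^A × I^B I^B: posterior weight 4/9; P(next child type A) = 0.
  I^A I^A × I^B i: posterior weight 2/9; P(next child type A) = 1/2.
  I^A i × I^B I^B: posterior weight 2/9; P(next child type A) = 0.
  I^A i × I^B i: posterior weight 1/9; P(next child type A) = 1/4.
Weighted sum = 5/36.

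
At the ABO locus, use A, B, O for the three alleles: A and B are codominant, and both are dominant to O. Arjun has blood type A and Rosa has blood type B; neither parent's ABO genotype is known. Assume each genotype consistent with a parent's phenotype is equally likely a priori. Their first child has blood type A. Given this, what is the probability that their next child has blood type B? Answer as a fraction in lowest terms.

Possible genotypes: Arjun ∈ {AA, AO}; Rosa ∈ {BB, BO}.
Weight each parental genotype pair by prior × P(type-A child):
  AA × BO: posterior weight 2/3; P(next child type B) = 0.
  AO × BO: posterior weight 1/3; P(next child type B) = 1/4.
Weighted sum = 1/12.

1/12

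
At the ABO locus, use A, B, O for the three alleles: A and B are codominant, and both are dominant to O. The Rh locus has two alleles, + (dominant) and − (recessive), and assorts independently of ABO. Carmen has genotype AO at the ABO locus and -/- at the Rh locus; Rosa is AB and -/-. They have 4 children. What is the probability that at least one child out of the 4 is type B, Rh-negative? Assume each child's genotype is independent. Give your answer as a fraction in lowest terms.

ABO cross AO × AB → 1/2 A, 1/4 B, 1/4 AB.
Rh cross -/- × -/- → 1 Rh-; so P(type B, Rh-negative) = 1/4 × 1 = 1/4 per child.
P(none) = (3/4)^4 = 81/256; P(at least one) = 1 − 81/256 = 175/256.

175/256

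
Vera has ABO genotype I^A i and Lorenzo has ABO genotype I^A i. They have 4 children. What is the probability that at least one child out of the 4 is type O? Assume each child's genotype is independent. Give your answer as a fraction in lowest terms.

ABO cross I^A i × I^A i → 1/4 O, 3/4 A.
So P(type O) = 1/4 per child.
P(none) = (3/4)^4 = 81/256; P(at least one) = 1 − 81/256 = 175/256.

175/256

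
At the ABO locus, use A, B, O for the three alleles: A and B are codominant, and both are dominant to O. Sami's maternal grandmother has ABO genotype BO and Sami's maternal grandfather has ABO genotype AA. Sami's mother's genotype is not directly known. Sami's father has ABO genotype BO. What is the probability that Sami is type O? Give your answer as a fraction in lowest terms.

Sami's mother's ABO genotype from BO × AA: 1/2 AB, 1/2 AO.
Crossing each possibility with the father BO and summing P(type O): 1/2·0 + 1/2·1/4 = 1/8.

1/8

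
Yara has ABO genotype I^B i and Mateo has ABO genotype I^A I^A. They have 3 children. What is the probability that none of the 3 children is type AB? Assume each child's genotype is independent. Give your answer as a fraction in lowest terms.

1/8

ABO cross I^B i × I^A I^A → 1/2 A, 1/2 AB.
So P(type AB) = 1/2 per child.
P(not type AB) = 1/2 for one child; (1/2)^3 = 1/8.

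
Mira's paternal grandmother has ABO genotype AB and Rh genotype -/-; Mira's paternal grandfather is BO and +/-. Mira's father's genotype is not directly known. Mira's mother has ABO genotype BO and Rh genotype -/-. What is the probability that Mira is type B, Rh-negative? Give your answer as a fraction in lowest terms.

Mira's father's ABO genotype from AB × BO: 1/4 AB, 1/4 AO, 1/4 BB, 1/4 BO.
Crossing each possibility with the mother BO and summing P(type B): 1/4·1/2 + 1/4·1/4 + 1/4·1 + 1/4·3/4 = 5/8.
Similarly for Rh via the father's Rh distribution: P(Rh-) = 3/4.
Independent loci: 5/8 × 3/4 = 15/32.

15/32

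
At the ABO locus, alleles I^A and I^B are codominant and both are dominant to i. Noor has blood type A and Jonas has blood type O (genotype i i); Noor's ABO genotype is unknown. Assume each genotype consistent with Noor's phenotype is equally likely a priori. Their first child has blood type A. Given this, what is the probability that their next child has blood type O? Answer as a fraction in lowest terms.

Possible genotypes: Noor ∈ {I^A I^A, I^A i}; Jonas ∈ {i i}.
Weight each parental genotype pair by prior × P(type-A child):
  I^A I^A × i i: posterior weight 2/3; P(next child type O) = 0.
  I^A i × i i: posterior weight 1/3; P(next child type O) = 1/2.
Weighted sum = 1/6.

1/6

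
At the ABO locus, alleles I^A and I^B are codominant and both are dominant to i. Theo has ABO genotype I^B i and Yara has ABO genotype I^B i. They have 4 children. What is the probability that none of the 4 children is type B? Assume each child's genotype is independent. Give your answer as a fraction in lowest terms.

ABO cross I^B i × I^B i → 1/4 O, 3/4 B.
So P(type B) = 3/4 per child.
P(not type B) = 1/4 for one child; (1/4)^4 = 1/256.

1/256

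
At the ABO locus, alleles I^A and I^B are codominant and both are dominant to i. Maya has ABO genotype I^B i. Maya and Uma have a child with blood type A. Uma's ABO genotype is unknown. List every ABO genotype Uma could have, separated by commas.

I^A I^A, I^A I^B, I^A i

For each candidate genotype of Uma, check whether crossing it with I^B i can produce every observed child phenotype.
  I^A I^A → possible child types {A, AB} ✓
  I^A I^B → possible child types {A, B, AB} ✓
  I^A i → possible child types {O, A, B, AB} ✓
  I^B I^B → possible child types {B} ✗
  I^B i → possible child types {O, B} ✗
  i i → possible child types {O, B} ✗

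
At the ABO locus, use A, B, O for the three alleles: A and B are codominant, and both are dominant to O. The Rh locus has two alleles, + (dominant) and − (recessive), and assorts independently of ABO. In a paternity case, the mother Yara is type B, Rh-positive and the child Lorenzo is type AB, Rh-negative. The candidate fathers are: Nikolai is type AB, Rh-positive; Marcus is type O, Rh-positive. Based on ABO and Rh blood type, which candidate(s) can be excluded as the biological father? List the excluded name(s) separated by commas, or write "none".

A candidate is excluded only if no genotype consistent with his phenotype could produce a type AB, Rh-negative child with a type B, Rh-positive mother.
Marcus (type O, Rh+): no genotype consistent with that phenotype can produce a type-AB Rh- child with a type-B mother.

Marcus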